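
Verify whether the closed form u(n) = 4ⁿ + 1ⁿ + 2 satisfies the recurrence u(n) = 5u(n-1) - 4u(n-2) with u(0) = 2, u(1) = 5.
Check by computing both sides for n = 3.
From the recurrence with u(0) = 2, u(1) = 5:
  u(0) = 2, u(1) = 5, u(2) = 17, u(3) = 65
  so the recurrence gives u(3) = 65.
From the proposed closed form u(n) = 4ⁿ + 1ⁿ + 2:
  u(3) = 67.
The recurrence gives 65 but the closed form gives 67, so the closed form does not satisfy the recurrence.

No, the closed form is incorrect.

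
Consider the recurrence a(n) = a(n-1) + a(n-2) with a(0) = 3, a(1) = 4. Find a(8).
Computing the sequence terms:
3, 4, 7, 11, 18, 29, 47, 76, 123

123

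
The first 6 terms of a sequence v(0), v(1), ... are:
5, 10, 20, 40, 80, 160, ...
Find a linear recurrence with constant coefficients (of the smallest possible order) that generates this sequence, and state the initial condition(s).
Look for the lowest-order linear relation among consecutive terms.
Observation: each term is 2× the previous.
Check at n=2: 2·10 = 20. ✓

v(n) = 2 × v(n-1), v(0) = 5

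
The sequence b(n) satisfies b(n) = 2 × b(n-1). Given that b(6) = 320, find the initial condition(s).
In general b(n) = 2ⁿ · b(0). At n = 6: b(0) = b(6) / 2^6 = 320 / 64 = 5.

b(0) = 5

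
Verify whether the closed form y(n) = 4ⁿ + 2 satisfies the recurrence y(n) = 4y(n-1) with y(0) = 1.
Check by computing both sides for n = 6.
From the recurrence with y(0) = 1:
  y(0) = 1, y(1) = 4, y(2) = 16, y(3) = 64, y(4) = 256, y(5) = 1024, y(6) = 4096
  so the recurrence gives y(6) = 4096.
From the proposed closed form y(n) = 4ⁿ + 2:
  y(6) = 4098.
The recurrence gives 4096 but the closed form gives 4098, so the closed form does not satisfy the recurrence.

No, the closed form is incorrect.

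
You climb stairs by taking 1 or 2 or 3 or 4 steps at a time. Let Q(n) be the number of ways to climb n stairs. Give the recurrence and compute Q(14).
Condition on the size of the last step (1 to 4): before it there were n-1, …, n-4 stairs climbed, and these cases are disjoint, so Q(n) = Q(n-1) + Q(n-2) + Q(n-3) + Q(n-4) (order-4 linear recurrence).
Initial conditions by direct count (compositions of i into parts ≤ 4): Q(1) = 1; Q(2) = 2; Q(3) = 4; Q(4) = 8.
Iterating the recurrence: Q(5) = 15, Q(6) = 29, Q(7) = 56, Q(8) = 108, Q(9) = 208, Q(10) = 401, Q(11) = 773, Q(12) = 1490, Q(13) = 2872, Q(14) = 5536.

Q(n) = Q(n-1) + Q(n-2) + Q(n-3) + Q(n-4), Q(1) = 1, Q(2) = 2, Q(3) = 4, Q(4) = 8; Q(14) = 5536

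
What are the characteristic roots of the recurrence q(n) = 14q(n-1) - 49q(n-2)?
Substitute q(n) = rⁿ and divide through by rⁿ⁻²: r² - 14r + 49 = 0
Factor: (r - 7)² = 0, so r = 7 (double root).
General solution: q(n) = (A + Bn)·7ⁿ

Characteristic: r² - 14r + 49 = 0, Roots: r = 7 (double root)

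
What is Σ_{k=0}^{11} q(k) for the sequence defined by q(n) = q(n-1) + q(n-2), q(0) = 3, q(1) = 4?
Computing the sequence terms: 3, 4, 7, 11, 18, 29, 47, 76, 123, 199, 322, 521
Adding these values together:

1360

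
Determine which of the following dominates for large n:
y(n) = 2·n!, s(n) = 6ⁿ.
Comparing growth rates:
Growth-rate hierarchy: log n ≺ any polynomial ≺ any exponential cⁿ (c>1) ≺ n! ≺ nⁿ.
factorial dominates exponential base 6 asymptotically.

y(n) grows faster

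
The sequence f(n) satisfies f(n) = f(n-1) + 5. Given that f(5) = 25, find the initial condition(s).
f(5) = f(0) + 5·5, so f(0) = 25 - 25 = 0.

f(0) = 0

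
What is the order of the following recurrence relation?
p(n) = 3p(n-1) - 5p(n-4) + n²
The order is the largest lag k for which p(n-k) appears. Here the deepest term is p(n-4) (the n² term is non-homogeneous and does not affect the order), so the order is 4.

Order 4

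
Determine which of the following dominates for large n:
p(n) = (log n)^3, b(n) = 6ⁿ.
Comparing growth rates:
Growth-rate hierarchy: log n ≺ any polynomial ≺ any exponential cⁿ (c>1) ≺ n! ≺ nⁿ.
exponential base 6 dominates polylogarithmic (log n)^3 asymptotically.

b(n) grows faster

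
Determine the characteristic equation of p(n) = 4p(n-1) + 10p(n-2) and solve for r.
Substitute p(n) = rⁿ and divide through by rⁿ⁻²: r² - 4r - 10 = 0
Discriminant: 4² + 4·10 = 56, not a perfect square, so by the quadratic formula r = (4 ± √56)/2.
General solution: p(n) = A·r₁ⁿ + B·r₂ⁿ where r₁,r₂ = (4 ± √56)/2

Characteristic: r² - 4r - 10 = 0, Roots: r = (4 ± √56)/2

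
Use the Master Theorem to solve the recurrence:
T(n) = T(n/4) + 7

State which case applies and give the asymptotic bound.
Master Theorem template: T(n) = a·T(n/b) + f(n).
Here: a=1, b=4, f(n)=7
Compute log_b(a) = log_4(1) = 0.
f(n) = 7 = Θ(1). Case 2: T(n) = Θ(log n).

Case 2: T(n) = Θ(log n)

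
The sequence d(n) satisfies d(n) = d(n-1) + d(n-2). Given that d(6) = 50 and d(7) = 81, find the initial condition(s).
Work backwards using d(k) = d(k+2) - d(k+1):
d(5) = d(7) - d(6) = 81 - 50 = 31
d(4) = d(6) - d(5) = 50 - 31 = 19
d(3) = d(5) - d(4) = 31 - 19 = 12
d(2) = d(4) - d(3) = 19 - 12 = 7
d(1) = d(3) - d(2) = 12 - 7 = 5
d(0) = d(2) - d(1) = 7 - 5 = 2

d(0) = 2, d(1) = 5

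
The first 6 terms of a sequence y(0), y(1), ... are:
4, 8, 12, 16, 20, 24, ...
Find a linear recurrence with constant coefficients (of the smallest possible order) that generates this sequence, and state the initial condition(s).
Look for the lowest-order linear relation among consecutive terms.
Observation: consecutive differences are constant (= 4).
Check at n=2: 1·8 + 4 = 12. ✓

y(n) = y(n-1) + 4, y(0) = 4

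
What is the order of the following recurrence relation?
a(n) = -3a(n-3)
The order is the largest lag k for which a(n-k) appears. Here the deepest term is a(n-3), so the order is 3.

Order 3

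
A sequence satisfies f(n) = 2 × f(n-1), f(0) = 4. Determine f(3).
Computing step by step:
f(0) = 4
f(1) = 2 × 4 = 8
f(2) = 2 × 8 = 16
f(3) = 2 × 16 = 32

32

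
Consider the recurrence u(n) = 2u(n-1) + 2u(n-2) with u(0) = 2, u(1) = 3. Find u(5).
Computing the sequence terms:
2, 3, 10, 26, 72, 196

196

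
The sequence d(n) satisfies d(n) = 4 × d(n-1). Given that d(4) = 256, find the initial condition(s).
In general d(n) = 4ⁿ · d(0). At n = 4: d(0) = d(4) / 4^4 = 256 / 256 = 1.

d(0) = 1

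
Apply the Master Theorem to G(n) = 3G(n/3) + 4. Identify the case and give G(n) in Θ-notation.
Master Theorem template: G(n) = a·G(n/b) + f(n).
Here: a=3, b=3, f(n)=4
Compute log_b(a) = log_3(3) = 1.
f(n) = 4 = O(n^(1-ε)) with ε = 1. Case 1: G(n) = Θ(n^log_b(a)) = Θ(n).

Case 1: G(n) = Θ(n)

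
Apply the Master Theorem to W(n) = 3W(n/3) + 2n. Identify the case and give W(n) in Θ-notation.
Master Theorem template: W(n) = a·W(n/b) + f(n).
Here: a=3, b=3, f(n)=2n
Compute log_b(a) = log_3(3) = 1.
f(n) = 2n = Θ(n). Case 2: W(n) = Θ(n log n).

Case 2: W(n) = Θ(n log n)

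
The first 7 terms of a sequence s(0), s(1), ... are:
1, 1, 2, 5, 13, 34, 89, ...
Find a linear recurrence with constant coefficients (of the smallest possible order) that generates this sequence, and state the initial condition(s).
Look for the lowest-order linear relation among consecutive terms.
Observation: s(n) - 3·s(n-1) - (-1)·s(n-2) = 0 holds for the shown terms, and no order-1 relation s(n) = α·s(n-1) + β fits.
Check at n=3: 3·2 + (-1)·1 = 5. ✓

s(n) = 3s(n-1) - s(n-2), s(0) = 1, s(1) = 1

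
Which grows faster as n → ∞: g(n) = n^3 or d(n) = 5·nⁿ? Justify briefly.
Comparing growth rates:
Growth-rate hierarchy: log n ≺ any polynomial ≺ any exponential cⁿ (c>1) ≺ n! ≺ nⁿ.
super-exponential nⁿ dominates polynomial degree 3 asymptotically.

d(n) grows faster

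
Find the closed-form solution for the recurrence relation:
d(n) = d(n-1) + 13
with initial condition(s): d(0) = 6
Recurrence: d(n) = d(n-1) + 13, initial: d(0) = 6.
Each step adds 13, so d(n) = d(0) + 13n = 13n + 6.

d(n) = 13n + 6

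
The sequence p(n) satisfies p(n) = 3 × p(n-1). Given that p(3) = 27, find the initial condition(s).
In general p(n) = 3ⁿ · p(0). At n = 3: p(0) = p(3) / 3^3 = 27 / 27 = 1.

p(0) = 1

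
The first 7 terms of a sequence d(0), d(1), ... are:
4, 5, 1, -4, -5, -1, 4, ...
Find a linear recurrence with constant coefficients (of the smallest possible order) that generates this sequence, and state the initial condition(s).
Look for the lowest-order linear relation among consecutive terms.
Observation: d(n) - 1·d(n-1) - (-1)·d(n-2) = 0 holds for the shown terms, and no order-1 relation d(n) = α·d(n-1) + β fits.
Check at n=3: 1·1 + (-1)·5 = -4. ✓

d(n) = d(n-1) - d(n-2), d(0) = 4, d(1) = 5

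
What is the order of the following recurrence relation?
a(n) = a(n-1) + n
The order is the largest lag k for which a(n-k) appears. Here the deepest term is a(n-1) (the n term is non-homogeneous and does not affect the order), so the order is 1.

Order 1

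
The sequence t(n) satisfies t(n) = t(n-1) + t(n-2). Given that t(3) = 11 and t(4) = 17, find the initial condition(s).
Work backwards using t(k) = t(k+2) - t(k+1):
t(2) = t(4) - t(3) = 17 - 11 = 6
t(1) = t(3) - t(2) = 11 - 6 = 5
t(0) = t(2) - t(1) = 6 - 5 = 1

t(0) = 1, t(1) = 5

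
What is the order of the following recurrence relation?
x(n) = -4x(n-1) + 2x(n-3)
The order is the largest lag k for which x(n-k) appears. Here the deepest term is x(n-3), so the order is 3.

Order 3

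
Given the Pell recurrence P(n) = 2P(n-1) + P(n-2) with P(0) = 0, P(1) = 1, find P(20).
Computing the sequence terms:
0, 1, 2, 5, 12, 29, 70, 169, 408, 985, 2378, 5741, 13860, 33461, 80782, 195025, 470832, 1136689, 2744210, 6625109, 15994428

15994428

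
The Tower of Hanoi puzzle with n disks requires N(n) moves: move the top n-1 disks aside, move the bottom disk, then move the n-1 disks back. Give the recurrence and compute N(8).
Moving n disks = move the top n-1 disks aside (N(n-1) moves) + move the largest disk (1 move) + move the n-1 disks back on top (N(n-1) moves), so N(n) = 2N(n-1) + 1, with N(1) = 1 (a single disk takes one move).
First terms: 1, 3, 7, 15, 31, 63, … — each is one less than a power of 2. Indeed N(n) + 1 = 2(N(n-1) + 1) with N(1) + 1 = 2, so N(n) + 1 = 2ⁿ and N(n) = 2ⁿ - 1.
Hence N(8) = 2^8 - 1 = 256 - 1 = 255.

N(n) = 2N(n-1) + 1, N(1) = 1; N(8) = 255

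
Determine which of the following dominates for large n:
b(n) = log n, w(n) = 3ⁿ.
Comparing growth rates:
Growth-rate hierarchy: log n ≺ any polynomial ≺ any exponential cⁿ (c>1) ≺ n! ≺ nⁿ.
exponential base 3 dominates logarithmic asymptotically.

w(n) grows faster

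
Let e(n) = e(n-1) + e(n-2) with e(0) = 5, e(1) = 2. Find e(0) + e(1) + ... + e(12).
Computing the sequence terms: 5, 2, 7, 9, 16, 25, 41, 66, 107, 173, 280, 453, 733
Adding these values together:

1917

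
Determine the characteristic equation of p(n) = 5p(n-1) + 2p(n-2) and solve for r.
Substitute p(n) = rⁿ and divide through by rⁿ⁻²: r² - 5r - 2 = 0
Discriminant: 5² + 4·2 = 33, not a perfect square, so by the quadratic formula r = (5 ± √33)/2.
General solution: p(n) = A·r₁ⁿ + B·r₂ⁿ where r₁,r₂ = (5 ± √33)/2

Characteristic: r² - 5r - 2 = 0, Roots: r = (5 ± √33)/2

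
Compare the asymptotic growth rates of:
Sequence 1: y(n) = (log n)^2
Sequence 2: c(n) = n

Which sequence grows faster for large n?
Comparing growth rates:
Growth-rate hierarchy: log n ≺ any polynomial ≺ any exponential cⁿ (c>1) ≺ n! ≺ nⁿ.
polynomial degree 1 dominates polylogarithmic (log n)^2 asymptotically.

c(n) grows faster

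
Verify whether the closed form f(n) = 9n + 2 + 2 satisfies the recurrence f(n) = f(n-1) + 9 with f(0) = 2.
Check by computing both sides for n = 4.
From the recurrence with f(0) = 2:
  f(0) = 2, f(1) = 11, f(2) = 20, f(3) = 29, f(4) = 38
  so the recurrence gives f(4) = 38.
From the proposed closed form f(n) = 9n + 2 + 2:
  f(4) = 40.
The recurrence gives 38 but the closed form gives 40, so the closed form does not satisfy the recurrence.

No, the closed form is incorrect.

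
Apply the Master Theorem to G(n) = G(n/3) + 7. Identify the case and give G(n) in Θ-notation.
Master Theorem template: G(n) = a·G(n/b) + f(n).
Here: a=1, b=3, f(n)=7
Compute log_b(a) = log_3(1) = 0.
f(n) = 7 = Θ(1). Case 2: G(n) = Θ(log n).

Case 2: G(n) = Θ(log n)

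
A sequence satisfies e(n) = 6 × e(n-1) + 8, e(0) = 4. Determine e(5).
Computing step by step:
e(0) = 4
e(1) = 6 × 4 + 8 = 32
e(2) = 6 × 32 + 8 = 200
e(3) = 6 × 200 + 8 = 1208
e(4) = 6 × 1208 + 8 = 7256
e(5) = 6 × 7256 + 8 = 43544

43544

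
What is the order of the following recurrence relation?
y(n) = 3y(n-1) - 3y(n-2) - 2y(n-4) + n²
The order is the largest lag k for which y(n-k) appears. Here the deepest term is y(n-4) (the n² term is non-homogeneous and does not affect the order), so the order is 4.

Order 4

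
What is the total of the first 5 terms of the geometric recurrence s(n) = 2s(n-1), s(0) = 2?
Computing the sequence terms: 2, 4, 8, 16, 32
Adding these values together:

62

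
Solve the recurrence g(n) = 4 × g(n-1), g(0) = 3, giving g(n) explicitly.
Recurrence: g(n) = 4 × g(n-1), initial: g(0) = 3.
Each term is 4 times the previous, so this is geometric with ratio 4. After n steps: g(n) = g(0)·4ⁿ = 3·4ⁿ.

g(n) = 3·4ⁿ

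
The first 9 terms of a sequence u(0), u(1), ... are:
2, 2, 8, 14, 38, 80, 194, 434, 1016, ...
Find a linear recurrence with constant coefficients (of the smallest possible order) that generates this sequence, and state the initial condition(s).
Look for the lowest-order linear relation among consecutive terms.
Observation: u(n) - 1·u(n-1) - (3)·u(n-2) = 0 holds for the shown terms, and no order-1 relation u(n) = α·u(n-1) + β fits.
Check at n=3: 1·8 + (3)·2 = 14. ✓

u(n) = u(n-1) + 3u(n-2), u(0) = 2, u(1) = 2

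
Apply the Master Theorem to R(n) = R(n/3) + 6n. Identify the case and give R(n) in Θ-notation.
Master Theorem template: R(n) = a·R(n/b) + f(n).
Here: a=1, b=3, f(n)=6n
Compute log_b(a) = log_3(1) = 0.
f(n) = 6n = Ω(n^(0+ε)) with ε = 1, and the regularity condition holds (a·f(n/b) = (a/b^1)·f(n) with a/b^1 = 3^-1 < 1). Case 3: R(n) = Θ(f(n)) = Θ(n).

Case 3: R(n) = Θ(n)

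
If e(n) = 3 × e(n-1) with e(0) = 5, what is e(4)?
Computing step by step:
e(0) = 5
e(1) = 3 × 5 = 15
e(2) = 3 × 15 = 45
e(3) = 3 × 45 = 135
e(4) = 3 × 135 = 405

405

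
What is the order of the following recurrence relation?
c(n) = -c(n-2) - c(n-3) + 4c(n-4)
The order is the largest lag k for which c(n-k) appears. Here the deepest term is c(n-4), so the order is 4.

Order 4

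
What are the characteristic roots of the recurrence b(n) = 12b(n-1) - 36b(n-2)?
Substitute b(n) = rⁿ and divide through by rⁿ⁻²: r² - 12r + 36 = 0
Factor: (r - 6)² = 0, so r = 6 (double root).
General solution: b(n) = (A + Bn)·6ⁿ

Characteristic: r² - 12r + 36 = 0, Roots: r = 6 (double root)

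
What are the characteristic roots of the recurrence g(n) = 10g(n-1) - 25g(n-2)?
Substitute g(n) = rⁿ and divide through by rⁿ⁻²: r² - 10r + 25 = 0
Factor: (r - 5)² = 0, so r = 5 (double root).
General solution: g(n) = (A + Bn)·5ⁿ

Characteristic: r² - 10r + 25 = 0, Roots: r = 5 (double root)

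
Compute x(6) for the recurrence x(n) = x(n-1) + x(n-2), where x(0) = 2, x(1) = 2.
Computing the sequence terms:
2, 2, 4, 6, 10, 16, 26

26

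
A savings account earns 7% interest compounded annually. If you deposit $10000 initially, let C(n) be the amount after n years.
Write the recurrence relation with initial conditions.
Each year the balance grows by 7%, i.e. is multiplied by 1 + 7/100 = 1.07, so C(n) = 1.07 × C(n-1). The initial deposit gives C(0) = 10000.
Unrolling gives the closed form C(n) = 10000 × (1.07)ⁿ.

C(n) = 1.07 × C(n-1), C(0) = 10000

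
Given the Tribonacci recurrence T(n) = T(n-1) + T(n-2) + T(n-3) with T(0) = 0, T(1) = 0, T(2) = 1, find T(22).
Computing the sequence terms:
0, 0, 1, 1, 2, 4, 7, 13, 24, 44, 81, 149, 274, 504, 927, 1705, 3136, 5768, 10609, 19513, 35890, 66012, 121415

121415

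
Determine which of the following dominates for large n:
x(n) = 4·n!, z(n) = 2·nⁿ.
Comparing growth rates:
Growth-rate hierarchy: log n ≺ any polynomial ≺ any exponential cⁿ (c>1) ≺ n! ≺ nⁿ.
super-exponential nⁿ dominates factorial asymptotically.

z(n) grows faster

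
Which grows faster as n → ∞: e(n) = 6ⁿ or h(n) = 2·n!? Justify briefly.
Comparing growth rates:
Growth-rate hierarchy: log n ≺ any polynomial ≺ any exponential cⁿ (c>1) ≺ n! ≺ nⁿ.
factorial dominates exponential base 6 asymptotically.

h(n) grows faster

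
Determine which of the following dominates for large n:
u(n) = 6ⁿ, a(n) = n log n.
Comparing growth rates:
Growth-rate hierarchy: log n ≺ any polynomial ≺ any exponential cⁿ (c>1) ≺ n! ≺ nⁿ.
exponential base 6 dominates polynomial degree 1 (with log factor) asymptotically.

u(n) grows faster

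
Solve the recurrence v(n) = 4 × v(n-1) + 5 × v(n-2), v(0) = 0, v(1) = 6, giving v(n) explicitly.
Recurrence: v(n) = 4 × v(n-1) + 5 × v(n-2), initial: v(0) = 0, v(1) = 6.
Characteristic equation: r² - 4r - 5 = 0, which factors as (r - 5)(r + 1) = 0, so r = 5, -1. General solution v(n) = A·5ⁿ + B·(-1)ⁿ. From v(0) = 0: A + B = 0. From v(1) = 6: 5A - 1B = 6. Solving gives A = 1, B = -1.

v(n) = 5ⁿ - (-1)ⁿ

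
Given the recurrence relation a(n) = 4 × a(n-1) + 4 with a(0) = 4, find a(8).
Computing step by step:
a(0) = 4
a(1) = 4 × 4 + 4 = 20
a(2) = 4 × 20 + 4 = 84
a(3) = 4 × 84 + 4 = 340
a(4) = 4 × 340 + 4 = 1364
a(5) = 4 × 1364 + 4 = 5460
a(6) = 4 × 5460 + 4 = 21844
a(7) = 4 × 21844 + 4 = 87380
a(8) = 4 × 87380 + 4 = 349524

349524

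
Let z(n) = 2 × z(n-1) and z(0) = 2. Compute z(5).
Computing step by step:
z(0) = 2
z(1) = 2 × 2 = 4
z(2) = 2 × 4 = 8
z(3) = 2 × 8 = 16
z(4) = 2 × 16 = 32
z(5) = 2 × 32 = 64

64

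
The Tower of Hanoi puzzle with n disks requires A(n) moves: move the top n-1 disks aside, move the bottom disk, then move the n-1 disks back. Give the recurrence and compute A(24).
Moving n disks = move the top n-1 disks aside (A(n-1) moves) + move the largest disk (1 move) + move the n-1 disks back on top (A(n-1) moves), so A(n) = 2A(n-1) + 1, with A(1) = 1 (a single disk takes one move).
First terms: 1, 3, 7, 15, 31, 63, … — each is one less than a power of 2. Indeed A(n) + 1 = 2(A(n-1) + 1) with A(1) + 1 = 2, so A(n) + 1 = 2ⁿ and A(n) = 2ⁿ - 1.
Hence A(24) = 2^24 - 1 = 16777216 - 1 = 16777215.

A(n) = 2A(n-1) + 1, A(1) = 1; A(24) = 16777215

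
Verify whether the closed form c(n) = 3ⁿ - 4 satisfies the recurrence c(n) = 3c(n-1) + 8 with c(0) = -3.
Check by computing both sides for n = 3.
From the recurrence with c(0) = -3:
  c(0) = -3, c(1) = -1, c(2) = 5, c(3) = 23
  so the recurrence gives c(3) = 23.
From the proposed closed form c(n) = 3ⁿ - 4:
  c(3) = 23.
Both sides give 23 at n = 3, and the initial condition(s) match, so the closed form is consistent.

Yes, the closed form is correct.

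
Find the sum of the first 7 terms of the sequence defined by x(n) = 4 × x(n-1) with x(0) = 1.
Computing the sequence terms: 1, 4, 16, 64, 256, 1024, 4096
Adding these values together:

5461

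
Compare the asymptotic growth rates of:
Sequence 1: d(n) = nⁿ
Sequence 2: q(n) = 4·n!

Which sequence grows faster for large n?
Comparing growth rates:
Growth-rate hierarchy: log n ≺ any polynomial ≺ any exponential cⁿ (c>1) ≺ n! ≺ nⁿ.
super-exponential nⁿ dominates factorial asymptotically.

d(n) grows faster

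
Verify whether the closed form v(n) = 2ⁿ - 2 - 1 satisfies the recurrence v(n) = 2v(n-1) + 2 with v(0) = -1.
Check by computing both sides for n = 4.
From the recurrence with v(0) = -1:
  v(0) = -1, v(1) = 0, v(2) = 2, v(3) = 6, v(4) = 14
  so the recurrence gives v(4) = 14.
From the proposed closed form v(n) = 2ⁿ - 2 - 1:
  v(4) = 13.
The recurrence gives 14 but the closed form gives 13, so the closed form does not satisfy the recurrence.

No, the closed form is incorrect.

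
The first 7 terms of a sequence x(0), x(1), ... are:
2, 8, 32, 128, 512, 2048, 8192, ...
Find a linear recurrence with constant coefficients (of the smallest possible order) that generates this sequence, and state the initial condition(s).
Look for the lowest-order linear relation among consecutive terms.
Observation: each term is 4× the previous.
Check at n=2: 4·8 = 32. ✓

x(n) = 4 × x(n-1), x(0) = 2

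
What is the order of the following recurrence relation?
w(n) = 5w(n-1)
The order is the largest lag k for which w(n-k) appears. Here the deepest term is w(n-1), so the order is 1.

Order 1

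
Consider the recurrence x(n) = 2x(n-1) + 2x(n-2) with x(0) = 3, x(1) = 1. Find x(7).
Computing the sequence terms:
3, 1, 8, 18, 52, 140, 384, 1048

1048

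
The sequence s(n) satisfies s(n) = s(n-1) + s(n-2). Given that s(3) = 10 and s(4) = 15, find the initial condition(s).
Work backwards using s(k) = s(k+2) - s(k+1):
s(2) = s(4) - s(3) = 15 - 10 = 5
s(1) = s(3) - s(2) = 10 - 5 = 5
s(0) = s(2) - s(1) = 5 - 5 = 0

s(0) = 0, s(1) = 5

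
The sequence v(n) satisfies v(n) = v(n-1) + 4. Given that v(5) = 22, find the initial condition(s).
v(5) = v(0) + 5·4, so v(0) = 22 - 20 = 2.

v(0) = 2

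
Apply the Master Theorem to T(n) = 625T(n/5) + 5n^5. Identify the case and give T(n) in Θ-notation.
Master Theorem template: T(n) = a·T(n/b) + f(n).
Here: a=625, b=5, f(n)=5n^5
Compute log_b(a) = log_5(625) = 4.
f(n) = 5n^5 = Ω(n^(4+ε)) with ε = 1, and the regularity condition holds (a·f(n/b) = (a/b^5)·f(n) with a/b^5 = 5^-1 < 1). Case 3: T(n) = Θ(f(n)) = Θ(n^5).

Case 3: T(n) = Θ(n^5)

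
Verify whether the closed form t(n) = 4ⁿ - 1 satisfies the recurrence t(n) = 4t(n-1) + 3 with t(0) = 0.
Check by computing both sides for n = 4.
From the recurrence with t(0) = 0:
  t(0) = 0, t(1) = 3, t(2) = 15, t(3) = 63, t(4) = 255
  so the recurrence gives t(4) = 255.
From the proposed closed form t(n) = 4ⁿ - 1:
  t(4) = 255.
Both sides give 255 at n = 4, and the initial condition(s) match, so the closed form is consistent.

Yes, the closed form is correct.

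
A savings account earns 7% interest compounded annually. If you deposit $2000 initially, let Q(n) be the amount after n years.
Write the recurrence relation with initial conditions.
Each year the balance grows by 7%, i.e. is multiplied by 1 + 7/100 = 1.07, so Q(n) = 1.07 × Q(n-1). The initial deposit gives Q(0) = 2000.
Unrolling gives the closed form Q(n) = 2000 × (1.07)ⁿ.

Q(n) = 1.07 × Q(n-1), Q(0) = 2000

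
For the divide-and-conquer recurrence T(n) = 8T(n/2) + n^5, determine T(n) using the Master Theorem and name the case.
Master Theorem template: T(n) = a·T(n/b) + f(n).
Here: a=8, b=2, f(n)=n^5
Compute log_b(a) = log_2(8) = 3.
f(n) = n^5 = Ω(n^(3+ε)) with ε = 2, and the regularity condition holds (a·f(n/b) = (a/b^5)·f(n) with a/b^5 = 2^-2 < 1). Case 3: T(n) = Θ(f(n)) = Θ(n^5).

Case 3: T(n) = Θ(n^5)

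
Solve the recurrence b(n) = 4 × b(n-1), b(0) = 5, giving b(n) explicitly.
Recurrence: b(n) = 4 × b(n-1), initial: b(0) = 5.
Each term is 4 times the previous, so this is geometric with ratio 4. After n steps: b(n) = b(0)·4ⁿ = 5·4ⁿ.

b(n) = 5·4ⁿ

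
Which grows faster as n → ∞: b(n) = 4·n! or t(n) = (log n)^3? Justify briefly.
Comparing growth rates:
Growth-rate hierarchy: log n ≺ any polynomial ≺ any exponential cⁿ (c>1) ≺ n! ≺ nⁿ.
factorial dominates polylogarithmic (log n)^3 asymptotically.

b(n) grows faster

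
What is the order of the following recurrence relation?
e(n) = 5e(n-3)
The order is the largest lag k for which e(n-k) appears. Here the deepest term is e(n-3), so the order is 3.

Order 3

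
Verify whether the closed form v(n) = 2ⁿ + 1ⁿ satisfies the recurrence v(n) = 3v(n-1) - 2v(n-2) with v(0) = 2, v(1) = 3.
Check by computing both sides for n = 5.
From the recurrence with v(0) = 2, v(1) = 3:
  v(0) = 2, v(1) = 3, v(2) = 5, v(3) = 9, v(4) = 17, v(5) = 33
  so the recurrence gives v(5) = 33.
From the proposed closed form v(n) = 2ⁿ + 1ⁿ:
  v(5) = 33.
Both sides give 33 at n = 5, and the initial condition(s) match, so the closed form is consistent.

Yes, the closed form is correct.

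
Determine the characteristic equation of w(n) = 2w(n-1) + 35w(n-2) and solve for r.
Substitute w(n) = rⁿ and divide through by rⁿ⁻²: r² - 2r - 35 = 0
Factor: (r - 7)(r + 5) = 0, so r = 7, -5.
General solution: w(n) = A·7ⁿ + B·(-5)ⁿ

Characteristic: r² - 2r - 35 = 0, Roots: r = 7, -5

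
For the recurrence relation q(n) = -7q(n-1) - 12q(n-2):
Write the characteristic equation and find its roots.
Substitute q(n) = rⁿ and divide through by rⁿ⁻²: r² + 7r + 12 = 0
Factor: (r + 3)(r + 4) = 0, so r = -3, -4.
General solution: q(n) = A·(-3)ⁿ + B·(-4)ⁿ

Characteristic: r² + 7r + 12 = 0, Roots: r = -3, -4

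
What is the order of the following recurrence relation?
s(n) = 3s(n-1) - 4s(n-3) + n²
The order is the largest lag k for which s(n-k) appears. Here the deepest term is s(n-3) (the n² term is non-homogeneous and does not affect the order), so the order is 3.

Order 3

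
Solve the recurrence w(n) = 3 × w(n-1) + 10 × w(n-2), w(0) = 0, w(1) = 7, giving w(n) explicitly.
Recurrence: w(n) = 3 × w(n-1) + 10 × w(n-2), initial: w(0) = 0, w(1) = 7.
Characteristic equation: r² - 3r - 10 = 0, which factors as (r - 5)(r + 2) = 0, so r = 5, -2. General solution w(n) = A·5ⁿ + B·(-2)ⁿ. From w(0) = 0: A + B = 0. From w(1) = 7: 5A - 2B = 7. Solving gives A = 1, B = -1.

w(n) = 5ⁿ - (-2)ⁿ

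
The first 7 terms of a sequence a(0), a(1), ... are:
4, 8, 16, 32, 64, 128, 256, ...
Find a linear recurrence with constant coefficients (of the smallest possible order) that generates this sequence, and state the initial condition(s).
Look for the lowest-order linear relation among consecutive terms.
Observation: each term is 2× the previous.
Check at n=2: 2·8 = 16. ✓

a(n) = 2 × a(n-1), a(0) = 4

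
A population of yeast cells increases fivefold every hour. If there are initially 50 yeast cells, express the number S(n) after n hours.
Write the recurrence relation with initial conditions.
Each hour multiplies the count by 5, so the count after n hours depends only on the count after n-1 hours: S(n) = 5 × S(n-1). The starting count gives S(0) = 50.
Unrolling n times gives the closed form S(n) = 50 × 5ⁿ.

S(n) = 5 × S(n-1), S(0) = 50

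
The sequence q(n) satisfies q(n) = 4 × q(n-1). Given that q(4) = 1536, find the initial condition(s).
In general q(n) = 4ⁿ · q(0). At n = 4: q(0) = q(4) / 4^4 = 1536 / 256 = 6.

q(0) = 6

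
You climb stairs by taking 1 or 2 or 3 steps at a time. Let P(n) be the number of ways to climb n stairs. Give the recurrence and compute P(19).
Condition on the size of the last step (1 to 3): before it there were n-1, …, n-3 stairs climbed, and these cases are disjoint, so P(n) = P(n-1) + P(n-2) + P(n-3) (order-3 linear recurrence).
Initial conditions by direct count (compositions of i into parts ≤ 3): P(1) = 1; P(2) = 2; P(3) = 4.
Iterating the recurrence: P(4) = 7, P(5) = 13, P(6) = 24, P(7) = 44, P(8) = 81, P(9) = 149, P(10) = 274, P(11) = 504, P(12) = 927, P(13) = 1705, P(14) = 3136, P(15) = 5768, P(16) = 10609, P(17) = 19513, P(18) = 35890, P(19) = 66012.

P(n) = P(n-1) + P(n-2) + P(n-3), P(1) = 1, P(2) = 2, P(3) = 4; P(19) = 66012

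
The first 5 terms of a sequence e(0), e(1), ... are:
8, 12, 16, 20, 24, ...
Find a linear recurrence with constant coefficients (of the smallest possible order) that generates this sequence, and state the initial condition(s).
Look for the lowest-order linear relation among consecutive terms.
Observation: consecutive differences are constant (= 4).
Check at n=2: 1·12 + 4 = 16. ✓

e(n) = e(n-1) + 4, e(0) = 8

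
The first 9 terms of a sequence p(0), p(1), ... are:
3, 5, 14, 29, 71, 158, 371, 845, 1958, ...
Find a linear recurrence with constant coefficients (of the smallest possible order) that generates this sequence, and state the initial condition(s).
Look for the lowest-order linear relation among consecutive terms.
Observation: p(n) - 1·p(n-1) - (3)·p(n-2) = 0 holds for the shown terms, and no order-1 relation p(n) = α·p(n-1) + β fits.
Check at n=3: 1·14 + (3)·5 = 29. ✓

p(n) = p(n-1) + 3p(n-2), p(0) = 3, p(1) = 5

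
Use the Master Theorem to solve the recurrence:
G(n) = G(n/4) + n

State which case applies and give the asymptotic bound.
Master Theorem template: G(n) = a·G(n/b) + f(n).
Here: a=1, b=4, f(n)=n
Compute log_b(a) = log_4(1) = 0.
f(n) = n = Ω(n^(0+ε)) with ε = 1, and the regularity condition holds (a·f(n/b) = (a/b^1)·f(n) with a/b^1 = 4^-1 < 1). Case 3: G(n) = Θ(f(n)) = Θ(n).

Case 3: G(n) = Θ(n)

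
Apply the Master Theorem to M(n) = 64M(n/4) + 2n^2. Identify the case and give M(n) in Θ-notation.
Master Theorem template: M(n) = a·M(n/b) + f(n).
Here: a=64, b=4, f(n)=2n^2
Compute log_b(a) = log_4(64) = 3.
f(n) = 2n^2 = O(n^(3-ε)) with ε = 1. Case 1: M(n) = Θ(n^log_b(a)) = Θ(n^3).

Case 1: M(n) = Θ(n^3)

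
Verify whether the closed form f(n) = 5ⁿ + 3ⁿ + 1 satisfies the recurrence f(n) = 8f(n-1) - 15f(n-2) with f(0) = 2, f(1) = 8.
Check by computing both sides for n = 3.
From the recurrence with f(0) = 2, f(1) = 8:
  f(0) = 2, f(1) = 8, f(2) = 34, f(3) = 152
  so the recurrence gives f(3) = 152.
From the proposed closed form f(n) = 5ⁿ + 3ⁿ + 1:
  f(3) = 153.
The recurrence gives 152 but the closed form gives 153, so the closed form does not satisfy the recurrence.

No, the closed form is incorrect.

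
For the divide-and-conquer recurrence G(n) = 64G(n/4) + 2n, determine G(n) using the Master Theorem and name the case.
Master Theorem template: G(n) = a·G(n/b) + f(n).
Here: a=64, b=4, f(n)=2n
Compute log_b(a) = log_4(64) = 3.
f(n) = 2n = O(n^(3-ε)) with ε = 2. Case 1: G(n) = Θ(n^log_b(a)) = Θ(n^3).

Case 1: G(n) = Θ(n^3)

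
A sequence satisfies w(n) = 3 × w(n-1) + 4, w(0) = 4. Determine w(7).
Computing step by step:
w(0) = 4
w(1) = 3 × 4 + 4 = 16
w(2) = 3 × 16 + 4 = 52
w(3) = 3 × 52 + 4 = 160
w(4) = 3 × 160 + 4 = 484
w(5) = 3 × 484 + 4 = 1456
w(6) = 3 × 1456 + 4 = 4372
w(7) = 3 × 4372 + 4 = 13120

13120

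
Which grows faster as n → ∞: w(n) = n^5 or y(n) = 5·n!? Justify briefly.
Comparing growth rates:
Growth-rate hierarchy: log n ≺ any polynomial ≺ any exponential cⁿ (c>1) ≺ n! ≺ nⁿ.
factorial dominates polynomial degree 5 asymptotically.

y(n) grows faster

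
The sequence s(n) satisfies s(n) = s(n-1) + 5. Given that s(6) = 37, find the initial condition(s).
s(6) = s(0) + 6·5, so s(0) = 37 - 30 = 7.

s(0) = 7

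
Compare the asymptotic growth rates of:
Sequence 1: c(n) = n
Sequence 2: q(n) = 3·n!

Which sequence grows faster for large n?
Comparing growth rates:
Growth-rate hierarchy: log n ≺ any polynomial ≺ any exponential cⁿ (c>1) ≺ n! ≺ nⁿ.
factorial dominates polynomial degree 1 asymptotically.

q(n) grows faster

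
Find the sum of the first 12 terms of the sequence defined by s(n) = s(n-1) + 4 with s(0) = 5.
Computing the sequence terms: 5, 9, 13, 17, 21, 25, 29, 33, 37, 41, 45, 49
Adding these values together:

324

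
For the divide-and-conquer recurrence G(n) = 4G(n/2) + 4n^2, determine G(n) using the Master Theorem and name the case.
Master Theorem template: G(n) = a·G(n/b) + f(n).
Here: a=4, b=2, f(n)=4n^2
Compute log_b(a) = log_2(4) = 2.
f(n) = 4n^2 = Θ(n^2). Case 2: G(n) = Θ(n^2 log n).

Case 2: G(n) = Θ(n^2 log n)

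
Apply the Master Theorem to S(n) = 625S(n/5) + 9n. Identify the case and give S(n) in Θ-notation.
Master Theorem template: S(n) = a·S(n/b) + f(n).
Here: a=625, b=5, f(n)=9n
Compute log_b(a) = log_5(625) = 4.
f(n) = 9n = O(n^(4-ε)) with ε = 3. Case 1: S(n) = Θ(n^log_b(a)) = Θ(n^4).

Case 1: S(n) = Θ(n^4)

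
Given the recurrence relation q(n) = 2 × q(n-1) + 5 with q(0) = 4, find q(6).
Computing step by step:
q(0) = 4
q(1) = 2 × 4 + 5 = 13
q(2) = 2 × 13 + 5 = 31
q(3) = 2 × 31 + 5 = 67
q(4) = 2 × 67 + 5 = 139
q(5) = 2 × 139 + 5 = 283
q(6) = 2 × 283 + 5 = 571

571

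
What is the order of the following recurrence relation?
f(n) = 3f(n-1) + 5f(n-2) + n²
The order is the largest lag k for which f(n-k) appears. Here the deepest term is f(n-2) (the n² term is non-homogeneous and does not affect the order), so the order is 2.

Order 2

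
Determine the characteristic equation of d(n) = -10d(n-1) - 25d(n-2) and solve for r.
Substitute d(n) = rⁿ and divide through by rⁿ⁻²: r² + 10r + 25 = 0
Factor: (r + 5)² = 0, so r = -5 (double root).
General solution: d(n) = (A + Bn)·(-5)ⁿ

Characteristic: r² + 10r + 25 = 0, Roots: r = -5 (double root)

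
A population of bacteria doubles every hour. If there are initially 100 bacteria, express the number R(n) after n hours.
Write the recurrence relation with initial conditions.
Each hour multiplies the count by 2, so the count after n hours depends only on the count after n-1 hours: R(n) = 2 × R(n-1). The starting count gives R(0) = 100.
Unrolling n times gives the closed form R(n) = 100 × 2ⁿ.

R(n) = 2 × R(n-1), R(0) = 100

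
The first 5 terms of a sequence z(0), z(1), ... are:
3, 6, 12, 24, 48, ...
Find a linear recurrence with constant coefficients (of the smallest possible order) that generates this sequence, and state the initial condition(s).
Look for the lowest-order linear relation among consecutive terms.
Observation: each term is 2× the previous.
Check at n=2: 2·6 = 12. ✓

z(n) = 2 × z(n-1), z(0) = 3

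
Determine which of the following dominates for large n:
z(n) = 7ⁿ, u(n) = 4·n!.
Comparing growth rates:
Growth-rate hierarchy: log n ≺ any polynomial ≺ any exponential cⁿ (c>1) ≺ n! ≺ nⁿ.
factorial dominates exponential base 7 asymptotically.

u(n) grows faster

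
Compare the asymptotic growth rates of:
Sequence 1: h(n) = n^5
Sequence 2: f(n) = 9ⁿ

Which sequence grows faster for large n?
Comparing growth rates:
Growth-rate hierarchy: log n ≺ any polynomial ≺ any exponential cⁿ (c>1) ≺ n! ≺ nⁿ.
exponential base 9 dominates polynomial degree 5 asymptotically.

f(n) grows faster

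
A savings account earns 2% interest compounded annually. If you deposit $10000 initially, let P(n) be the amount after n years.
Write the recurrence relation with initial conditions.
Each year the balance grows by 2%, i.e. is multiplied by 1 + 2/100 = 1.02, so P(n) = 1.02 × P(n-1). The initial deposit gives P(0) = 10000.
Unrolling gives the closed form P(n) = 10000 × (1.02)ⁿ.

P(n) = 1.02 × P(n-1), P(0) = 10000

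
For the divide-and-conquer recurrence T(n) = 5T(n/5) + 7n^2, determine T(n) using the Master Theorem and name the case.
Master Theorem template: T(n) = a·T(n/b) + f(n).
Here: a=5, b=5, f(n)=7n^2
Compute log_b(a) = log_5(5) = 1.
f(n) = 7n^2 = Ω(n^(1+ε)) with ε = 1, and the regularity condition holds (a·f(n/b) = (a/b^2)·f(n) with a/b^2 = 5^-1 < 1). Case 3: T(n) = Θ(f(n)) = Θ(n^2).

Case 3: T(n) = Θ(n^2)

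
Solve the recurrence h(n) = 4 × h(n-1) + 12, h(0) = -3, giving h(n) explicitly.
Recurrence: h(n) = 4 × h(n-1) + 12, initial: h(0) = -3.
Try h(n) = A·4ⁿ + C. Substituting: A·4ⁿ + C = 4(A·4ⁿ⁻¹ + C) + 12 = A·4ⁿ + 4C + 12, so C = 4C + 12, giving C = -4. Then h(0) = A - 4 = -3 gives A = 1.

h(n) = 4ⁿ - 4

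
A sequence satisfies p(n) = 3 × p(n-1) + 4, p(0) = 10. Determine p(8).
Computing step by step:
p(0) = 10
p(1) = 3 × 10 + 4 = 34
p(2) = 3 × 34 + 4 = 106
p(3) = 3 × 106 + 4 = 322
p(4) = 3 × 322 + 4 = 970
p(5) = 3 × 970 + 4 = 2914
p(6) = 3 × 2914 + 4 = 8746
p(7) = 3 × 8746 + 4 = 26242
p(8) = 3 × 26242 + 4 = 78730

78730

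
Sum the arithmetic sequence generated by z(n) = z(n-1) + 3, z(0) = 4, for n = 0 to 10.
Computing the sequence terms: 4, 7, 10, 13, 16, 19, 22, 25, 28, 31, 34
Adding these values together:

209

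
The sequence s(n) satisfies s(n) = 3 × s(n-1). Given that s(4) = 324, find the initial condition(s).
In general s(n) = 3ⁿ · s(0). At n = 4: s(0) = s(4) / 3^4 = 324 / 81 = 4.

s(0) = 4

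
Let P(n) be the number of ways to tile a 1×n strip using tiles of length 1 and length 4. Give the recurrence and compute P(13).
Condition on the last tile: it has length 1 (leaving a 1×(n-1) strip) or length 4 (leaving a 1×(n-4) strip), so P(n) = P(n-1) + P(n-4) (order-4 linear recurrence).
For 0 ≤ i < 4 only unit tiles fit, so P(i) = 1.
Iterating the recurrence: P(4) = 2, P(5) = 3, P(6) = 4, P(7) = 5, P(8) = 7, P(9) = 10, P(10) = 14, P(11) = 19, P(12) = 26, P(13) = 36.

P(n) = P(n-1) + P(n-4), with P(i) = 1 for 0 ≤ i < 4; P(13) = 36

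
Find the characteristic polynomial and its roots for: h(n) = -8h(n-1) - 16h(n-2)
Substitute h(n) = rⁿ and divide through by rⁿ⁻²: r² + 8r + 16 = 0
Factor: (r + 4)² = 0, so r = -4 (double root).
General solution: h(n) = (A + Bn)·(-4)ⁿ

Characteristic: r² + 8r + 16 = 0, Roots: r = -4 (double root)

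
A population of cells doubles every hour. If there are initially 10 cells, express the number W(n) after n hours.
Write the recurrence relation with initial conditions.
Each hour multiplies the count by 2, so the count after n hours depends only on the count after n-1 hours: W(n) = 2 × W(n-1). The starting count gives W(0) = 10.
Unrolling n times gives the closed form W(n) = 10 × 2ⁿ.

W(n) = 2 × W(n-1), W(0) = 10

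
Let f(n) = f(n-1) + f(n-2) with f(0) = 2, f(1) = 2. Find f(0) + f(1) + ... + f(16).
Computing the sequence terms: 2, 2, 4, 6, 10, 16, 26, 42, 68, 110, 178, 288, 466, 754, 1220, 1974, 3194
Adding these values together:

8360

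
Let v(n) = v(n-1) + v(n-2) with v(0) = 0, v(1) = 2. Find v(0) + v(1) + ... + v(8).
Computing the sequence terms: 0, 2, 2, 4, 6, 10, 16, 26, 42
Adding these values together:

108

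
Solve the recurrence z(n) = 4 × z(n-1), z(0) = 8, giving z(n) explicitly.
Recurrence: z(n) = 4 × z(n-1), initial: z(0) = 8.
Each term is 4 times the previous, so this is geometric with ratio 4. After n steps: z(n) = z(0)·4ⁿ = 8·4ⁿ.

z(n) = 8·4ⁿ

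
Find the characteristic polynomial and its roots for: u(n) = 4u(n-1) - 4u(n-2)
Substitute u(n) = rⁿ and divide through by rⁿ⁻²: r² - 4r + 4 = 0
Factor: (r - 2)² = 0, so r = 2 (double root).
General solution: u(n) = (A + Bn)·2ⁿ

Characteristic: r² - 4r + 4 = 0, Roots: r = 2 (double root)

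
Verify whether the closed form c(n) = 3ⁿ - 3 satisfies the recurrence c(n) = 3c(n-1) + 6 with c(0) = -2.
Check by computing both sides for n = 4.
From the recurrence with c(0) = -2:
  c(0) = -2, c(1) = 0, c(2) = 6, c(3) = 24, c(4) = 78
  so the recurrence gives c(4) = 78.
From the proposed closed form c(n) = 3ⁿ - 3:
  c(4) = 78.
Both sides give 78 at n = 4, and the initial condition(s) match, so the closed form is consistent.

Yes, the closed form is correct.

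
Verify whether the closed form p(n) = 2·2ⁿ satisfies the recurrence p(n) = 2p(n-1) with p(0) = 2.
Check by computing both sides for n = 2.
From the recurrence with p(0) = 2:
  p(0) = 2, p(1) = 4, p(2) = 8
  so the recurrence gives p(2) = 8.
From the proposed closed form p(n) = 2·2ⁿ:
  p(2) = 8.
Both sides give 8 at n = 2, and the initial condition(s) match, so the closed form is consistent.

Yes, the closed form is correct.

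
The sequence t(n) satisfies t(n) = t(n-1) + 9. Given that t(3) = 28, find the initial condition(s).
t(3) = t(0) + 3·9, so t(0) = 28 - 27 = 1.

t(0) = 1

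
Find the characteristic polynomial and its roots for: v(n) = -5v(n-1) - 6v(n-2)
Substitute v(n) = rⁿ and divide through by rⁿ⁻²: r² + 5r + 6 = 0
Factor: (r + 3)(r + 2) = 0, so r = -3, -2.
General solution: v(n) = A·(-3)ⁿ + B·(-2)ⁿ

Characteristic: r² + 5r + 6 = 0, Roots: r = -3, -2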